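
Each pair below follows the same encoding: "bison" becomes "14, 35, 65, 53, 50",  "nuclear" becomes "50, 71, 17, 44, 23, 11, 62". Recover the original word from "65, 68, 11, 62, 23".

stare

b(#2)→14 and i(#9)→35: differences scale by 3, so n = 3·pos + 8. With a=1..z=26, the number is 3·pos + 8.
Reversing it on 65, 68, 11, 62, 23: 65→(65−8)÷3=19=s, 68→(68−8)÷3=20=t, 11→(11−8)÷3=1=a, 62→(62−8)÷3=18=r, 23→(23−8)÷3=5=e.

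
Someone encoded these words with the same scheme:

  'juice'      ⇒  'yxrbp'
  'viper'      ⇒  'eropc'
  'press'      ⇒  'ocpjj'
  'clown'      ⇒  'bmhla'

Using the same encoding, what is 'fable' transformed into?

j(9)→y(24) and u(20)→x(23) fit y≡7x+13 (mod 26); the inverse of 7 mod 26 is 15. Treating letters as 0–25, the rule is x ↦ 7x + 13 (mod 26).
On fable: f(5)→7·5+13≡22=w; a(0)→7·0+13≡13=n; b(1)→7·1+13≡20=u; l(11)→7·11+13≡12=m; e(4)→7·4+13≡15=p (all mod 26).

wnump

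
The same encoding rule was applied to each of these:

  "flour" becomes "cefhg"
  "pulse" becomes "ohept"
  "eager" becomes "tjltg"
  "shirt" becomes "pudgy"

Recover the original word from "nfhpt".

f(5)→c(2) and l(11)→e(4) fit y≡9x+9 (mod 26); the inverse of 9 mod 26 is 3. Each letter's alphabet position (a=0..z=25) is mapped through 9·x+9 mod 26 — an affine cipher.
Decoding nfhpt: n(13)→3·(13−9)≡12=m; f(5)→3·(5−9)≡14=o; h(7)→3·(7−9)≡20=u; p(15)→3·(15−9)≡18=s; t(19)→3·(19−9)≡4=e (all mod 26).

mouse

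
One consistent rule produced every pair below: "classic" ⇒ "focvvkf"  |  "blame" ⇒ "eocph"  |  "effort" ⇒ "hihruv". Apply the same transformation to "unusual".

xqwvxco

Shifts by position in classic: pos 0: c→f (+3), pos 1: l→o (+3), pos 2: a→c (+2), pos 3: s→v (+3), pos 4: s→v (+3), pos 5: i→k (+2) — repeating every 3. The shifts repeat in a cycle of length 3: positions 0,1,… shift by +3, +3, +2, then the pattern repeats.
On unusual: u+3=x, n+3=q, u+2=w, s+3=v, u+3=x, a+2=c, l+3=o.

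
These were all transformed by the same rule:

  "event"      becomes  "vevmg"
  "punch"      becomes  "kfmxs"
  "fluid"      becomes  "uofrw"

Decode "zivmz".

arena

Each pair mirrors across the alphabet (e↔v, v↔e, e↔v): positions sum to 25. Each letter is replaced by its mirror in the alphabet: a↔z, b↔y, c↔x, and so on (the Atbash cipher).
Reversing it on zivmz: z↔a, i↔r, v↔e, m↔n, z↔a.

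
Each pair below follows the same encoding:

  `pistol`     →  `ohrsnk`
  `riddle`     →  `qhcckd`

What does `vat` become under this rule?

Compare letters: p→o is +25, i→h is +25, s→r is +25 — a constant shift. Every letter moves 25 places later in the alphabet, wrapping around z→a.
Applying it to vat: v+25=u, a+25=z, t+25=s.

uzs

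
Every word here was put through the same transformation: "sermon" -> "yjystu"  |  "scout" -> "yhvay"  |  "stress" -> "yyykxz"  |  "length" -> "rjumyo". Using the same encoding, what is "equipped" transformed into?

kvbouwki

Shifts by position in sermon: pos 0: s→y (+6), pos 1: e→j (+5), pos 2: r→y (+7), pos 3: m→s (+6), pos 4: o→t (+5), pos 5: n→u (+7) — repeating every 3. The shifts repeat in a cycle of length 3: positions 0,1,… shift by +6, +5, +7, then the pattern repeats.
On equipped: e+6=k, q+5=v, u+7=b, i+6=o, p+5=u, p+7=w, e+6=k, d+5=i.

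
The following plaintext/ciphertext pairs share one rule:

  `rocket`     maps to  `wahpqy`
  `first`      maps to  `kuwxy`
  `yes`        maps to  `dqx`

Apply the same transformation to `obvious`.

agauagx

The shift depends on letter class: consonant r→w is +5, but vowel o→a is +12. Two shifts are in play — +12 for a/e/i/o/u, +5 for every other letter.
For obvious: o(vowel)+12=a, b(cons)+5=g, v(cons)+5=a, i(vowel)+12=u, o(vowel)+12=a, u(vowel)+12=g, s(cons)+5=x.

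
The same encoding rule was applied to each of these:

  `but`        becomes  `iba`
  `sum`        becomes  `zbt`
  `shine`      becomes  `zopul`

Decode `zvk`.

sod

Compare letters: b→i is +7, u→b is +7, t→a is +7 — a constant shift. Each letter is shifted forward by 7 in the alphabet (a Caesar shift of +7).
Undoing it on zvk: z−7=s, v−7=o, k−7=d.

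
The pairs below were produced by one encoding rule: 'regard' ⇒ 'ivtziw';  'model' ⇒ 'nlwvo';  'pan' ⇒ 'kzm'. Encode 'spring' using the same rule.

hkirmt

Each pair mirrors across the alphabet (r↔i, e↔v, g↔t): positions sum to 25. Each letter is replaced by its mirror in the alphabet: a↔z, b↔y, c↔x, and so on (the Atbash cipher).
On spring: s↔h, p↔k, r↔i, i↔r, n↔m, g↔t.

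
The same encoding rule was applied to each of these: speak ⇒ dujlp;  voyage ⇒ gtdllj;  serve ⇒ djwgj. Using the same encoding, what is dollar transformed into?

otqwfw

Shifts by position in speak: pos 0: s→d (+11), pos 1: p→u (+5), pos 2: e→j (+5), pos 3: a→l (+11), pos 4: k→p (+5) — repeating every 3. A repeating key of period 3 is used — shifts +11, +5, +5 over and over.
For dollar: d+11=o, o+5=t, l+5=q, l+11=w, a+5=f, r+5=w.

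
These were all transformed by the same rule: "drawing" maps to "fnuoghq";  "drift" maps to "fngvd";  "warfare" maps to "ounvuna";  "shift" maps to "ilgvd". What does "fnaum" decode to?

Treating letters as 0–25, the rule is x ↦ 21x + 20 (mod 26).
Reversing it on fnaum: f(5)→5·(5−20)≡3=d; n(13)→5·(13−20)≡17=r; a(0)→5·(0−20)≡4=e; u(20)→5·(20−20)≡0=a; m(12)→5·(12−20)≡12=m (all mod 26).

dream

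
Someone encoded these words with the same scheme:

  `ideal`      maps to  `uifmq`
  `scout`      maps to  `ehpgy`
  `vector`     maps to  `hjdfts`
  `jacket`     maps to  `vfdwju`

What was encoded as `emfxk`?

shelf

Shifts by position in ideal: pos 0: i→u (+12), pos 1: d→i (+5), pos 2: e→f (+1), pos 3: a→m (+12), pos 4: l→q (+5) — repeating every 3. A repeating key of period 3 is used — shifts +12, +5, +1 over and over.
Undoing it on emfxk: e−12=s, m−5=h, f−1=e, x−12=l, k−5=f.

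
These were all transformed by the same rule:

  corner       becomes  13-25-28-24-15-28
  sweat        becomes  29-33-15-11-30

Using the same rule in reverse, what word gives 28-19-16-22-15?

c is letter #3 and maps to 13: an offset of 10. Each letter is replaced by its alphabet position (a=1..z=26) + 10.
Undoing it on 28-19-16-22-15: 28→(28−10)÷1=18=r, 19→(19−10)÷1=9=i, 16→(16−10)÷1=6=f, 22→(22−10)÷1=12=l, 15→(15−10)÷1=5=e.

rifle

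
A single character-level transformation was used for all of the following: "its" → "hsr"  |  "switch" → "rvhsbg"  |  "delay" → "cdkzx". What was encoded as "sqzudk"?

travel

Every letter moves 25 places later in the alphabet, wrapping around z→a.
Reversing it on sqzudk: s−25=t, q−25=r, z−25=a, u−25=v, d−25=e, k−25=l.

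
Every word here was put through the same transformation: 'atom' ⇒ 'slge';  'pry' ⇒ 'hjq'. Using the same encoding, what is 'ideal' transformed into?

avwsd

Compare letters: a→s is +18, t→l is +18, o→g is +18 — a constant shift. Each letter is shifted forward by 18 in the alphabet (a Caesar shift of +18).
For ideal: i+18=a, d+18=v, e+18=w, a+18=s, l+18=d.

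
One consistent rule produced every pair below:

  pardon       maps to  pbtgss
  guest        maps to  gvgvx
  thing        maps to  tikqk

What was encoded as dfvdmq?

detail

In pardon: p→p is +0, a→b is +1, r→t is +2, d→g is +3 — the shift increases by 1 each position. The shift increases by 1 at each position, starting from +0: 0, 1, 2, ….
Reversing it on dfvdmq: d−0=d, f−1=e, v−2=t, d−3=a, m−4=i, q−5=l.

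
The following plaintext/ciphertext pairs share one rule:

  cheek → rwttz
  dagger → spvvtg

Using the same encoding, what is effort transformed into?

tuudgi

Every letter moves 15 places later in the alphabet, wrapping around z→a.
On effort: e+15=t, f+15=u, f+15=u, o+15=d, r+15=g, t+15=i.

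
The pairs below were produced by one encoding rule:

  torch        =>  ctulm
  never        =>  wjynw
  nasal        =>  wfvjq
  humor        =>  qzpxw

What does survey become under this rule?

bzuejb

The shifts repeat in a cycle of length 3: positions 0,1,… shift by +9, +5, +3, then the pattern repeats.
On survey: s+9=b, u+5=z, r+3=u, v+9=e, e+5=j, y+3=b.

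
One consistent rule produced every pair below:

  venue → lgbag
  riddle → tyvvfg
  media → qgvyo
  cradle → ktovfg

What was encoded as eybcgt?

This is an affine cipher: with a=0,…,z=25, each position x becomes (11x+14) mod 26.
Undoing it on eybcgt: e(4)→19·(4−14)≡18=s; y(24)→19·(24−14)≡8=i; b(1)→19·(1−14)≡13=n; c(2)→19·(2−14)≡6=g; g(6)→19·(6−14)≡4=e; t(19)→19·(19−14)≡17=r (all mod 26).

singer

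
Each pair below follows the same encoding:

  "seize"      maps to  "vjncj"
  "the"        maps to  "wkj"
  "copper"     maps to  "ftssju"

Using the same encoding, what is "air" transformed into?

fnu

The rule splits by letter class: vowels +5, consonants +3.
Applying it to air: a(vowel)+5=f, i(vowel)+5=n, r(cons)+3=u.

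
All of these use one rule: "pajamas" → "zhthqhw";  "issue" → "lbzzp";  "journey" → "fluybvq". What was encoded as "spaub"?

until

The output letters match the input read backwards, each shifted +7: pajamas reversed is samajap. Read the word backwards and shift each letter +7.
Undoing it on spaub: shift back: s−7=l, p−7=i, a−7=t, u−7=n, b−7=u → litnu; then reverse → until.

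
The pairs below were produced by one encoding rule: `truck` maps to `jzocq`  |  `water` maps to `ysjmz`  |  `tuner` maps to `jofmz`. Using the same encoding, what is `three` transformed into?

t(19)→j(9) and r(17)→z(25) fit y≡5x+18 (mod 26); the inverse of 5 mod 26 is 21. Treating letters as 0–25, the rule is x ↦ 5x + 18 (mod 26).
Applying it to three: t(19)→5·19+18≡9=j; h(7)→5·7+18≡1=b; r(17)→5·17+18≡25=z; e(4)→5·4+18≡12=m; e(4)→5·4+18≡12=m (all mod 26).

jbzmm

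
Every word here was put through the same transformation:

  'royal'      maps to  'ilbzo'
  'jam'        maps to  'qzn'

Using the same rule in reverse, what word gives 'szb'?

Each pair mirrors across the alphabet (r↔i, o↔l, y↔b): positions sum to 25. Letters are reflected about the middle of the alphabet (position → 25−position): Atbash.
Undoing it on szb: s↔h, z↔a, b↔y.

hay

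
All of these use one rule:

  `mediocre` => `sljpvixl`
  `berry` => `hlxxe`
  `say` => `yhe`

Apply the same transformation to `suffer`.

yblllx

The shift depends on letter class: consonant m→s is +6, but vowel e→l is +7. Two shifts are in play — +7 for a/e/i/o/u, +6 for every other letter.
On suffer: s(cons)+6=y, u(vowel)+7=b, f(cons)+6=l, f(cons)+6=l, e(vowel)+7=l, r(cons)+6=x.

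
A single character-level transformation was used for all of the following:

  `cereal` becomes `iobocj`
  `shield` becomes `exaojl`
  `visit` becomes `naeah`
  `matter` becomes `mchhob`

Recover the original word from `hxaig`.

thick

c(2)→i(8) and e(4)→o(14) fit y≡3x+2 (mod 26); the inverse of 3 mod 26 is 9. Each letter's alphabet position (a=0..z=25) is mapped through 3·x+2 mod 26 — an affine cipher.
Decoding hxaig: h(7)→9·(7−2)≡19=t; x(23)→9·(23−2)≡7=h; a(0)→9·(0−2)≡8=i; i(8)→9·(8−2)≡2=c; g(6)→9·(6−2)≡10=k (all mod 26).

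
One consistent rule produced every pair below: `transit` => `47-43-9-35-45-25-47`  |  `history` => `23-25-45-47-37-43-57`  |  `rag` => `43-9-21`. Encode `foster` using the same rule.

With a=1..z=26, the number is 2·pos + 7.
Applying it to foster: f=6→19, o=15→37, s=19→45, t=20→47, e=5→17, r=18→43.

19-37-45-47-17-43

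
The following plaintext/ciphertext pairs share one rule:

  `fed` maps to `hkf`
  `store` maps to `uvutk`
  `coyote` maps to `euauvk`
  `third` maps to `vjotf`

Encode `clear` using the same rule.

The shift depends on letter class: consonant f→h is +2, but vowel e→k is +6. Vowels shift forward by 6 and consonants shift forward by 2.
For clear: c(cons)+2=e, l(cons)+2=n, e(vowel)+6=k, a(vowel)+6=g, r(cons)+2=t.

enkgt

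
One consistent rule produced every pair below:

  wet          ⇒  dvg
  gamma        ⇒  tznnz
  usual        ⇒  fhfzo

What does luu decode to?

off

Each pair mirrors across the alphabet (w↔d, e↔v, t↔g): positions sum to 25. This is the alphabet-reversal cipher (Atbash): a becomes z, b becomes y, etc.
Reversing it on luu: l↔o, u↔f, u↔f.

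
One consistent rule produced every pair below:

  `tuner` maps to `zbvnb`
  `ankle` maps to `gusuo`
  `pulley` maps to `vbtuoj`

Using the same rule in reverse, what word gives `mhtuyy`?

gallon

Each letter shifts forward by (position + 6), i.e. 6, 7, 8, … — the shift grows by one for each successive letter.
Reversing it on mhtuyy: m−6=g, h−7=a, t−8=l, u−9=l, y−10=o, y−11=n.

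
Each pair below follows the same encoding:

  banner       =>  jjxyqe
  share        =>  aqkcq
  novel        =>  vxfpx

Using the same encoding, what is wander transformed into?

ejxoqe

In banner: b→j is +8, a→j is +9, n→x is +10, n→y is +11 — the shift increases by 1 each position. Each letter shifts forward by (position + 8), i.e. 8, 9, 10, … — the shift grows by one for each successive letter.
On wander: w+8=e, a+9=j, n+10=x, d+11=o, e+12=q, r+13=e.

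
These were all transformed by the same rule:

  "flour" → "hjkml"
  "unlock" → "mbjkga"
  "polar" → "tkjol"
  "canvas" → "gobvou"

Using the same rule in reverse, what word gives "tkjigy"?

Treating letters as 0–25, the rule is x ↦ 9x + 14 (mod 26).
Decoding tkjigy: t(19)→3·(19−14)≡15=p; k(10)→3·(10−14)≡14=o; j(9)→3·(9−14)≡11=l; i(8)→3·(8−14)≡8=i; g(6)→3·(6−14)≡2=c; y(24)→3·(24−14)≡4=e (all mod 26).

police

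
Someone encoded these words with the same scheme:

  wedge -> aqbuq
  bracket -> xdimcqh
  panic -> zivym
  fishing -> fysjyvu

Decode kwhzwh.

Each letter's alphabet position (a=0..z=25) is mapped through 15·x+8 mod 26 — an affine cipher.
Reversing it on kwhzwh: k(10)→7·(10−8)≡14=o; w(22)→7·(22−8)≡20=u; h(7)→7·(7−8)≡19=t; z(25)→7·(25−8)≡15=p; w(22)→7·(22−8)≡20=u; h(7)→7·(7−8)≡19=t (all mod 26).

output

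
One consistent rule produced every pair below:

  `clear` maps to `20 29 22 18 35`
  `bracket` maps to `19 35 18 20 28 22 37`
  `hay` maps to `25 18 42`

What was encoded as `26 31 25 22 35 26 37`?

Letters become their 1-based position plus 17 (so a→18, b→19, …).
Undoing it on 26 31 25 22 35 26 37: 26→(26−17)÷1=9=i, 31→(31−17)÷1=14=n, 25→(25−17)÷1=8=h, 22→(22−17)÷1=5=e, 35→(35−17)÷1=18=r, 26→(26−17)÷1=9=i, 37→(37−17)÷1=20=t.

inherit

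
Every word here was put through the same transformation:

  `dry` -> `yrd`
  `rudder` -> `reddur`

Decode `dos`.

The word is simply reversed.
Reversing it on dos: then reverse → sod.

sod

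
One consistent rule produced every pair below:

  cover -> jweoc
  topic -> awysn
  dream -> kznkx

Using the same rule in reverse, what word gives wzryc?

prior

In cover: c→j is +7, o→w is +8, v→e is +9, e→o is +10 — the shift increases by 1 each position. Letter i (0-indexed) is shifted by i+7, so successive shifts are 7, 8, 9, ….
Undoing it on wzryc: w−7=p, z−8=r, r−9=i, y−10=o, c−11=r.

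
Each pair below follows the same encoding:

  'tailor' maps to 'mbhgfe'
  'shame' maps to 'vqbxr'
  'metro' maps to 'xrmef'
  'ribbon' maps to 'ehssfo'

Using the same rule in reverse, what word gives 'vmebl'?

t(19)→m(12) and a(0)→b(1) fit y≡17x+1 (mod 26); the inverse of 17 mod 26 is 23. Each letter's alphabet position (a=0..z=25) is mapped through 17·x+1 mod 26 — an affine cipher.
Undoing it on vmebl: v(21)→23·(21−1)≡18=s; m(12)→23·(12−1)≡19=t; e(4)→23·(4−1)≡17=r; b(1)→23·(1−1)≡0=a; l(11)→23·(11−1)≡22=w (all mod 26).

straw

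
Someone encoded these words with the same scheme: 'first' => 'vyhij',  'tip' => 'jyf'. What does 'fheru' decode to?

Compare letters: f→v is +16, i→y is +16, r→h is +16 — a constant shift. Every letter moves 16 places later in the alphabet, wrapping around z→a.
Reversing it on fheru: f−16=p, h−16=r, e−16=o, r−16=b, u−16=e.

probe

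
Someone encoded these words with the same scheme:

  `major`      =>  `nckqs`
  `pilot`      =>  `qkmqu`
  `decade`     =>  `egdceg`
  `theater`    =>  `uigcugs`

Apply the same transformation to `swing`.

txkoh

The rule splits by letter class: vowels +2, consonants +1.
Applying it to swing: s(cons)+1=t, w(cons)+1=x, i(vowel)+2=k, n(cons)+1=o, g(cons)+1=h.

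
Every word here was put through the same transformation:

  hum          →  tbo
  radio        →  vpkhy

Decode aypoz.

The output letters match the input read backwards, each shifted +7: hum reversed is muh. Read the word backwards and shift each letter +7.
Reversing it on aypoz: shift back: a−7=t, y−7=r, p−7=i, o−7=h, z−7=s → trihs; then reverse → shirt.

shirt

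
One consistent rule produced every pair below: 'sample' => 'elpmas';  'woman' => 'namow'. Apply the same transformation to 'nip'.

pin

The word is simply reversed.
For nip: reverse → pin.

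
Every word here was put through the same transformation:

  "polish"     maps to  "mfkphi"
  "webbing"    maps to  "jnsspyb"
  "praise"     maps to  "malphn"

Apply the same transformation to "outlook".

fvokffd

p(15)→m(12) and o(14)→f(5) fit y≡7x+11 (mod 26); the inverse of 7 mod 26 is 15. Treating letters as 0–25, the rule is x ↦ 7x + 11 (mod 26).
Applying it to outlook: o(14)→7·14+11≡5=f; u(20)→7·20+11≡21=v; t(19)→7·19+11≡14=o; l(11)→7·11+11≡10=k; o(14)→7·14+11≡5=f; o(14)→7·14+11≡5=f; k(10)→7·10+11≡3=d (all mod 26).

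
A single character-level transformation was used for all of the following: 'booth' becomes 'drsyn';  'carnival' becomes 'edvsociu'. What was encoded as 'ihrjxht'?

In booth: b→d is +2, o→r is +3, o→s is +4, t→y is +5 — the shift increases by 1 each position. Letter i (0-indexed) is shifted by i+2, so successive shifts are 2, 3, 4, ….
Decoding ihrjxht: i−2=g, h−3=e, r−4=n, j−5=e, x−6=r, h−7=a, t−8=l.

general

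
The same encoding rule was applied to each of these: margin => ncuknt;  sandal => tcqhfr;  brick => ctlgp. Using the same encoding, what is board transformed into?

In margin: m→n is +1, a→c is +2, r→u is +3, g→k is +4 — the shift increases by 1 each position. Letter i (0-indexed) is shifted by i+1, so successive shifts are 1, 2, 3, ….
Applying it to board: b+1=c, o+2=q, a+3=d, r+4=v, d+5=i.

cqdvi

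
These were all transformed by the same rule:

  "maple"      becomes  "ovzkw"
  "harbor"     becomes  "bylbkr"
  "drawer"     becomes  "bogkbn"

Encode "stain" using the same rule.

xskdc

Two steps: reverse the string, then apply a Caesar shift of +10.
Applying it to stain: reverse → niats; then shift: n+10=x, i+10=s, a+10=k, t+10=d, s+10=c.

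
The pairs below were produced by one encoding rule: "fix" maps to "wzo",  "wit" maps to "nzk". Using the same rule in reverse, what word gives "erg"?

Compare letters: f→w is +17, i→z is +17, x→o is +17 — a constant shift. Each letter is shifted forward by 17 in the alphabet (a Caesar shift of +17).
Reversing it on erg: e−17=n, r−17=a, g−17=p.

nap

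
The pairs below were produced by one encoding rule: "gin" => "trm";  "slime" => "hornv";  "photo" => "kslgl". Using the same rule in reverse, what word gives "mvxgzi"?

Each pair mirrors across the alphabet (g↔t, i↔r, n↔m): positions sum to 25. Each letter is replaced by its mirror in the alphabet: a↔z, b↔y, c↔x, and so on (the Atbash cipher).
Decoding mvxgzi: m↔n, v↔e, x↔c, g↔t, z↔a, i↔r.

nectar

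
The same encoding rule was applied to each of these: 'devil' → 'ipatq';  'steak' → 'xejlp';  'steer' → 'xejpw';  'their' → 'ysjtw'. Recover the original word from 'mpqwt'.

hello

Shifts by position in devil: pos 0: d→i (+5), pos 1: e→p (+11), pos 2: v→a (+5), pos 3: i→t (+11) — repeating every 2. A repeating key of period 2 is used — shifts +5, +11 over and over.
Decoding mpqwt: m−5=h, p−11=e, q−5=l, w−11=l, t−5=o.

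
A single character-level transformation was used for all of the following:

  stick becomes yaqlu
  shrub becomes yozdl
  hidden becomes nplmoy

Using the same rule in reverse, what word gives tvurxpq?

Letter i (0-indexed) is shifted by i+6, so successive shifts are 6, 7, 8, ….
Reversing it on tvurxpq: t−6=n, v−7=o, u−8=m, r−9=i, x−10=n, p−11=e, q−12=e.

nominee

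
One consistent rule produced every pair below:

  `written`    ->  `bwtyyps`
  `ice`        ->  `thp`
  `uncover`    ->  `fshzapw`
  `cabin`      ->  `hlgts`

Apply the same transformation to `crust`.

Two shifts are in play — +11 for a/e/i/o/u, +5 for every other letter.
On crust: c(cons)+5=h, r(cons)+5=w, u(vowel)+11=f, s(cons)+5=x, t(cons)+5=y.

hwfxy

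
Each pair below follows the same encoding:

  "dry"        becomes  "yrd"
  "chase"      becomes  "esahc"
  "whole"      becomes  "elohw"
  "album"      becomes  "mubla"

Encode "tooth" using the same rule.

The output letters match the input read backwards: dry reversed is yrd. The word is simply reversed.
Applying it to tooth: reverse → htoot.

htoot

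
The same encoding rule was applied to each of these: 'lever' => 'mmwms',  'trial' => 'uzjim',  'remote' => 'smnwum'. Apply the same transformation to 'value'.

Shifts by position in lever: pos 0: l→m (+1), pos 1: e→m (+8), pos 2: v→w (+1), pos 3: e→m (+8) — repeating every 2. A repeating key of period 2 is used — shifts +1, +8 over and over.
On value: v+1=w, a+8=i, l+1=m, u+8=c, e+1=f.

wimcf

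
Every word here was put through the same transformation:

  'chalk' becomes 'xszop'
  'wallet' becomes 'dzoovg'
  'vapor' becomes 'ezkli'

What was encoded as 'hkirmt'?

Each pair mirrors across the alphabet (c↔x, h↔s, a↔z): positions sum to 25. Letters are reflected about the middle of the alphabet (position → 25−position): Atbash.
Decoding hkirmt: h↔s, k↔p, i↔r, r↔i, m↔n, t↔g.

spring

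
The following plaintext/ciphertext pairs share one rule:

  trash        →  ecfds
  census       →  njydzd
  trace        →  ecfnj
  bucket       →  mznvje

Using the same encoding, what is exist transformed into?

The rule splits by letter class: vowels +5, consonants +11.
Applying it to exist: e(vowel)+5=j, x(cons)+11=i, i(vowel)+5=n, s(cons)+11=d, t(cons)+11=e.

jinde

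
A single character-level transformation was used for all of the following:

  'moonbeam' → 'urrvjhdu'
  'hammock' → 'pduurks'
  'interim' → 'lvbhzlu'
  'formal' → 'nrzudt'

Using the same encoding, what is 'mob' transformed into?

urj

The shift depends on letter class: consonant m→u is +8, but vowel o→r is +3. The rule splits by letter class: vowels +3, consonants +8.
For mob: m(cons)+8=u, o(vowel)+3=r, b(cons)+8=j.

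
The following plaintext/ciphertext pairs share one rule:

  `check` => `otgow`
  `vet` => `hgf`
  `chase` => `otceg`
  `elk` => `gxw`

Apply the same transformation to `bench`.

ngzot

The rule splits by letter class: vowels +2, consonants +12.
For bench: b(cons)+12=n, e(vowel)+2=g, n(cons)+12=z, c(cons)+12=o, h(cons)+12=t.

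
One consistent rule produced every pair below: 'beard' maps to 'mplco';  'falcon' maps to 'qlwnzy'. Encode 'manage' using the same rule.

xlylrp

Compare letters: b→m is +11, e→p is +11, a→l is +11 — a constant shift. It's a constant shift of +11 (ROT11).
For manage: m+11=x, a+11=l, n+11=y, a+11=l, g+11=r, e+11=p.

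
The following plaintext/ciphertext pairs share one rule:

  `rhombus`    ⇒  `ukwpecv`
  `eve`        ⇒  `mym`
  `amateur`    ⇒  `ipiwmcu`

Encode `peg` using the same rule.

The shift depends on letter class: consonant r→u is +3, but vowel o→w is +8. Vowels shift forward by 8 and consonants shift forward by 3.
On peg: p(cons)+3=s, e(vowel)+8=m, g(cons)+3=j.

smj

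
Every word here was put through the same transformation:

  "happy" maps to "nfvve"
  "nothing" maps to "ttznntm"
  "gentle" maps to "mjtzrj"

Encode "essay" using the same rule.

jyyfe

The shift depends on letter class: consonant h→n is +6, but vowel a→f is +5. The rule splits by letter class: vowels +5, consonants +6.
Applying it to essay: e(vowel)+5=j, s(cons)+6=y, s(cons)+6=y, a(vowel)+5=f, y(cons)+6=e.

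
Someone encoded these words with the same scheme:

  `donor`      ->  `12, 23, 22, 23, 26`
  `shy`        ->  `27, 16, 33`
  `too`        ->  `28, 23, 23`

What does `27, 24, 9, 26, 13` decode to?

spare

d is letter #4 and maps to 12: an offset of 8. Each letter is replaced by its alphabet position (a=1..z=26) + 8.
Reversing it on 27, 24, 9, 26, 13: 27→(27−8)÷1=19=s, 24→(24−8)÷1=16=p, 9→(9−8)÷1=1=a, 26→(26−8)÷1=18=r, 13→(13−8)÷1=5=e.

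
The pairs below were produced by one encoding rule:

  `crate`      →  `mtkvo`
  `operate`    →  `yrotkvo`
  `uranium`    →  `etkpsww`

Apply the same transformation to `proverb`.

Shifts by position in crate: pos 0: c→m (+10), pos 1: r→t (+2), pos 2: a→k (+10), pos 3: t→v (+2) — repeating every 2. The shifts repeat in a cycle of length 2: positions 0,1,… shift by +10, +2, then the pattern repeats.
On proverb: p+10=z, r+2=t, o+10=y, v+2=x, e+10=o, r+2=t, b+10=l.

ztyxotl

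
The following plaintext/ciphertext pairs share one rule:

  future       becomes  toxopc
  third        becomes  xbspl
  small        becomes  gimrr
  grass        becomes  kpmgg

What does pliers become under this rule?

hrscpg

f(5)→t(19) and u(20)→o(14) fit y≡17x+12 (mod 26); the inverse of 17 mod 26 is 23. Each letter's alphabet position (a=0..z=25) is mapped through 17·x+12 mod 26 — an affine cipher.
For pliers: p(15)→17·15+12≡7=h; l(11)→17·11+12≡17=r; i(8)→17·8+12≡18=s; e(4)→17·4+12≡2=c; r(17)→17·17+12≡15=p; s(18)→17·18+12≡6=g (all mod 26).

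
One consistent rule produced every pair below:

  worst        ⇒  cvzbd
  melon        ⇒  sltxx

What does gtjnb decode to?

amber

Each letter shifts forward by (position + 6), i.e. 6, 7, 8, … — the shift grows by one for each successive letter.
Decoding gtjnb: g−6=a, t−7=m, j−8=b, n−9=e, b−10=r.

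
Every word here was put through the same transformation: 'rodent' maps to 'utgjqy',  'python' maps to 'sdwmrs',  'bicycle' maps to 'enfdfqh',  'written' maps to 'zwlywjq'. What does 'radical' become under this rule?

Shifts by position in rodent: pos 0: r→u (+3), pos 1: o→t (+5), pos 2: d→g (+3), pos 3: e→j (+5) — repeating every 2. The shifts repeat in a cycle of length 2: positions 0,1,… shift by +3, +5, then the pattern repeats.
Applying it to radical: r+3=u, a+5=f, d+3=g, i+5=n, c+3=f, a+5=f, l+3=o.

ufgnffo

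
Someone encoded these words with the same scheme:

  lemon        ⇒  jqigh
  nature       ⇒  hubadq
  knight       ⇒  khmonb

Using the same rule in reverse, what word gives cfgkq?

spoke

Treating letters as 0–25, the rule is x ↦ 25x + 20 (mod 26).
Decoding cfgkq: c(2)→25·(2−20)≡18=s; f(5)→25·(5−20)≡15=p; g(6)→25·(6−20)≡14=o; k(10)→25·(10−20)≡10=k; q(16)→25·(16−20)≡4=e (all mod 26).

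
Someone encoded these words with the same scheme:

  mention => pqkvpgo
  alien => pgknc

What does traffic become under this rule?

Read the word backwards and shift each letter +2.
Applying it to traffic: reverse → ciffart; then shift: c+2=e, i+2=k, f+2=h, f+2=h, a+2=c, r+2=t, t+2=v.

ekhhctv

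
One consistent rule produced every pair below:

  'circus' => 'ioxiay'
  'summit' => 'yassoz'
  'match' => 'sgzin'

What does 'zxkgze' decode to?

Compare letters: c→i is +6, i→o is +6, r→x is +6 — a constant shift. This is a Caesar cipher with shift 6.
Undoing it on zxkgze: z−6=t, x−6=r, k−6=e, g−6=a, z−6=t, e−6=y.

treaty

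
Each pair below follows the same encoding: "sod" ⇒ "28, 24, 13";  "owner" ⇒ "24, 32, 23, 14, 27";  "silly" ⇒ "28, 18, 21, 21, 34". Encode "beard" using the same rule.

s is letter #19 and maps to 28: an offset of 9. The number is (letter's place in the alphabet, a=1) + 9.
On beard: b=2→11, e=5→14, a=1→10, r=18→27, d=4→13.

11, 14, 10, 27, 13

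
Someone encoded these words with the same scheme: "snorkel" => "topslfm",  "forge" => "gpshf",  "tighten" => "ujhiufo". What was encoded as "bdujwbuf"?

Compare letters: s→t is +1, n→o is +1, o→p is +1 — a constant shift. Each letter is shifted forward by 1 in the alphabet (a Caesar shift of +1).
Undoing it on bdujwbuf: b−1=a, d−1=c, u−1=t, j−1=i, w−1=v, b−1=a, u−1=t, f−1=e.

activate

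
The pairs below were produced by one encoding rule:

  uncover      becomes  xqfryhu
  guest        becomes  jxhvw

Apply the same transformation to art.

Compare letters: u→x is +3, n→q is +3, c→f is +3 — a constant shift. Each letter is shifted forward by 3 in the alphabet (a Caesar shift of +3).
For art: a+3=d, r+3=u, t+3=w.

duw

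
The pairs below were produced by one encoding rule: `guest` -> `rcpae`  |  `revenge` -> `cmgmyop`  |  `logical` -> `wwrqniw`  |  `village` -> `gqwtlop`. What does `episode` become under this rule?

pxtazlp

Shifts by position in guest: pos 0: g→r (+11), pos 1: u→c (+8), pos 2: e→p (+11), pos 3: s→a (+8) — repeating every 2. The shifts repeat in a cycle of length 2: positions 0,1,… shift by +11, +8, then the pattern repeats.
On episode: e+11=p, p+8=x, i+11=t, s+8=a, o+11=z, d+8=l, e+11=p.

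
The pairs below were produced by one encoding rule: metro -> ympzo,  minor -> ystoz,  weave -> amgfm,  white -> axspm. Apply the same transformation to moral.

m(12)→y(24) and e(4)→m(12) fit y≡21x+6 (mod 26); the inverse of 21 mod 26 is 5. Each letter's alphabet position (a=0..z=25) is mapped through 21·x+6 mod 26 — an affine cipher.
For moral: m(12)→21·12+6≡24=y; o(14)→21·14+6≡14=o; r(17)→21·17+6≡25=z; a(0)→21·0+6≡6=g; l(11)→21·11+6≡3=d (all mod 26).

yozgd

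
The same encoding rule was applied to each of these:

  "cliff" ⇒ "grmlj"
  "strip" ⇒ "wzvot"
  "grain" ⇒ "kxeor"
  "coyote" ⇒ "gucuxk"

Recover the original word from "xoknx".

tight

Shifts by position in cliff: pos 0: c→g (+4), pos 1: l→r (+6), pos 2: i→m (+4), pos 3: f→l (+6) — repeating every 2. A repeating key of period 2 is used — shifts +4, +6 over and over.
Decoding xoknx: x−4=t, o−6=i, k−4=g, n−6=h, x−4=t.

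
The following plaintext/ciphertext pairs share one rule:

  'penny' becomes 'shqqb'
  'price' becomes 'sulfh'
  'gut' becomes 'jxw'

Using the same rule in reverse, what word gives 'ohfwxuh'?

Each letter is shifted forward by 3 in the alphabet (a Caesar shift of +3).
Reversing it on ohfwxuh: o−3=l, h−3=e, f−3=c, w−3=t, x−3=u, u−3=r, h−3=e.

lecture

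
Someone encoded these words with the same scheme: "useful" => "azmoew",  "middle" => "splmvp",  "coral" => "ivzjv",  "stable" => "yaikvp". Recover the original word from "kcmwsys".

Letter i (0-indexed) is shifted by i+6, so successive shifts are 6, 7, 8, ….
Reversing it on kcmwsys: k−6=e, c−7=v, m−8=e, w−9=n, s−10=i, y−11=n, s−12=g.

evening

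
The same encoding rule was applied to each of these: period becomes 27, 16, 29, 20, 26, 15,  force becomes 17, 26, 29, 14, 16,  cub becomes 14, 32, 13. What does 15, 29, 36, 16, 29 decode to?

p is letter #16 and maps to 27: an offset of 11. Each letter is replaced by its alphabet position (a=1..z=26) + 11.
Undoing it on 15, 29, 36, 16, 29: 15→(15−11)÷1=4=d, 29→(29−11)÷1=18=r, 36→(36−11)÷1=25=y, 16→(16−11)÷1=5=e, 29→(29−11)÷1=18=r.

dryer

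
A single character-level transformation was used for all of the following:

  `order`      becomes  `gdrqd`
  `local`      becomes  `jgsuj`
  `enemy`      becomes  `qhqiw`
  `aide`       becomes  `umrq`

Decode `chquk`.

o(14)→g(6) and r(17)→d(3) fit y≡25x+20 (mod 26); the inverse of 25 mod 26 is 25. This is an affine cipher: with a=0,…,z=25, each position x becomes (25x+20) mod 26.
Reversing it on chquk: c(2)→25·(2−20)≡18=s; h(7)→25·(7−20)≡13=n; q(16)→25·(16−20)≡4=e; u(20)→25·(20−20)≡0=a; k(10)→25·(10−20)≡10=k (all mod 26).

sneak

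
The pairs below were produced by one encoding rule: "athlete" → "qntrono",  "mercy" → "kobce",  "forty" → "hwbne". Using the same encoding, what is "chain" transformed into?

ctqmd

Treating letters as 0–25, the rule is x ↦ 19x + 16 (mod 26).
On chain: c(2)→19·2+16≡2=c; h(7)→19·7+16≡19=t; a(0)→19·0+16≡16=q; i(8)→19·8+16≡12=m; n(13)→19·13+16≡3=d (all mod 26).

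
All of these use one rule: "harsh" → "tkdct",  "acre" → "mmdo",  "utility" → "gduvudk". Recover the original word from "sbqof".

It's a Vigenère-style cipher with numeric key [12,10]: position i shifts by key[i mod 2].
Undoing it on sbqof: s−12=g, b−10=r, q−12=e, o−10=e, f−12=t.

greet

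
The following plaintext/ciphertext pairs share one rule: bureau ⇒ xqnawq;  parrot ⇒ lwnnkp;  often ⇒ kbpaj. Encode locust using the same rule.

hkyqop

Every letter moves 22 places later in the alphabet, wrapping around z→a.
For locust: l+22=h, o+22=k, c+22=y, u+22=q, s+22=o, t+22=p.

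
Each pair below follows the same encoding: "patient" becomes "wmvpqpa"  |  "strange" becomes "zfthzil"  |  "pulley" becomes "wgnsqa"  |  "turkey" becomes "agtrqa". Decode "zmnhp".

Shifts by position in patient: pos 0: p→w (+7), pos 1: a→m (+12), pos 2: t→v (+2), pos 3: i→p (+7), pos 4: e→q (+12), pos 5: n→p (+2) — repeating every 3. The shifts repeat in a cycle of length 3: positions 0,1,… shift by +7, +12, +2, then the pattern repeats.
Decoding zmnhp: z−7=s, m−12=a, n−2=l, h−7=a, p−12=d.

salad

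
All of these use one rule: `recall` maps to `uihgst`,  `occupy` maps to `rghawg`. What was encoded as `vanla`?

Letter i (0-indexed) is shifted by i+3, so successive shifts are 3, 4, 5, ….
Undoing it on vanla: v−3=s, a−4=w, n−5=i, l−6=f, a−7=t.

swift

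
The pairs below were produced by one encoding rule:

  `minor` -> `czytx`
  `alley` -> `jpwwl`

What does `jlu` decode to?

The output letters match the input read backwards, each shifted +11: minor reversed is ronim. Read the word backwards and shift each letter +11.
Undoing it on jlu: shift back: j−11=y, l−11=a, u−11=j → yaj; then reverse → jay.

jay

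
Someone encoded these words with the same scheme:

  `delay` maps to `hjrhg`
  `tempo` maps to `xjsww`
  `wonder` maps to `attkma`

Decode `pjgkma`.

leader

In delay: d→h is +4, e→j is +5, l→r is +6, a→h is +7 — the shift increases by 1 each position. Each letter shifts forward by (position + 4), i.e. 4, 5, 6, … — the shift grows by one for each successive letter.
Reversing it on pjgkma: p−4=l, j−5=e, g−6=a, k−7=d, m−8=e, a−9=r.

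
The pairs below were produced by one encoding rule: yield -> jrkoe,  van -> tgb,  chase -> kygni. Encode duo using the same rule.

uaj

The output letters match the input read backwards, each shifted +6: yield reversed is dleiy. Read the word backwards and shift each letter +6.
Applying it to duo: reverse → oud; then shift: o+6=u, u+6=a, d+6=j.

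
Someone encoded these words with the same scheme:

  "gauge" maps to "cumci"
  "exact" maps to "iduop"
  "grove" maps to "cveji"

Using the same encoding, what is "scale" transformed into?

souni

g(6)→c(2) and a(0)→u(20) fit y≡23x+20 (mod 26); the inverse of 23 mod 26 is 17. Treating letters as 0–25, the rule is x ↦ 23x + 20 (mod 26).
For scale: s(18)→23·18+20≡18=s; c(2)→23·2+20≡14=o; a(0)→23·0+20≡20=u; l(11)→23·11+20≡13=n; e(4)→23·4+20≡8=i (all mod 26).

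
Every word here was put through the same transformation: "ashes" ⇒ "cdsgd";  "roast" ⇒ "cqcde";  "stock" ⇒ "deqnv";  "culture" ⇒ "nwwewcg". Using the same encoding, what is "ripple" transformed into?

ckaawg

The shift depends on letter class: consonant s→d is +11, but vowel a→c is +2. The rule splits by letter class: vowels +2, consonants +11.
Applying it to ripple: r(cons)+11=c, i(vowel)+2=k, p(cons)+11=a, p(cons)+11=a, l(cons)+11=w, e(vowel)+2=g.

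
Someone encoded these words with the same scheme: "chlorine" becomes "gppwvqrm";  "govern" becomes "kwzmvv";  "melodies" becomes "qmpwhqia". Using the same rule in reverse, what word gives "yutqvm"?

umpire

Shifts by position in chlorine: pos 0: c→g (+4), pos 1: h→p (+8), pos 2: l→p (+4), pos 3: o→w (+8) — repeating every 2. A repeating key of period 2 is used — shifts +4, +8 over and over.
Decoding yutqvm: y−4=u, u−8=m, t−4=p, q−8=i, v−4=r, m−8=e.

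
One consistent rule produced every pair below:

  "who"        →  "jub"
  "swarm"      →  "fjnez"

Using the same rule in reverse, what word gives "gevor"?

Compare letters: w→j is +13, h→u is +13, o→b is +13 — a constant shift. Each letter is shifted forward by 13 in the alphabet (a Caesar shift of +13).
Undoing it on gevor: g−13=t, e−13=r, v−13=i, o−13=b, r−13=e.

tribe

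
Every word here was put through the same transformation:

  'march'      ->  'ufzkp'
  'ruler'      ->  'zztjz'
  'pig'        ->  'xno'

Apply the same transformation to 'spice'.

The rule splits by letter class: vowels +5, consonants +8.
On spice: s(cons)+8=a, p(cons)+8=x, i(vowel)+5=n, c(cons)+8=k, e(vowel)+5=j.

axnkj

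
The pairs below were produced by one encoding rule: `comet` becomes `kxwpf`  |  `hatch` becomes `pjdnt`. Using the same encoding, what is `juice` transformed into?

In comet: c→k is +8, o→x is +9, m→w is +10, e→p is +11 — the shift increases by 1 each position. Letter i (0-indexed) is shifted by i+8, so successive shifts are 8, 9, 10, ….
Applying it to juice: j+8=r, u+9=d, i+10=s, c+11=n, e+12=q.

rdsnq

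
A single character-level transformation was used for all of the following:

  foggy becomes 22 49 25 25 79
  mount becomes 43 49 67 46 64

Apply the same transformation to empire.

With a=1..z=26, the number is 3·pos + 4.
For empire: e=5→19, m=13→43, p=16→52, i=9→31, r=18→58, e=5→19.

19 43 52 31 58 19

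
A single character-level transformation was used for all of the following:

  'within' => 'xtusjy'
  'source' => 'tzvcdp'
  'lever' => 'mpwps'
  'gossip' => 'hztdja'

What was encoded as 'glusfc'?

father

Shifts by position in within: pos 0: w→x (+1), pos 1: i→t (+11), pos 2: t→u (+1), pos 3: h→s (+11) — repeating every 2. The shifts repeat in a cycle of length 2: positions 0,1,… shift by +1, +11, then the pattern repeats.
Reversing it on glusfc: g−1=f, l−11=a, u−1=t, s−11=h, f−1=e, c−11=r.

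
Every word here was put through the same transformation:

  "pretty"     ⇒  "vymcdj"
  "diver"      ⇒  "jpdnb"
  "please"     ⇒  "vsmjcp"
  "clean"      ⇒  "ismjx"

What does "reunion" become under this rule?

xlcwszz

In pretty: p→v is +6, r→y is +7, e→m is +8, t→c is +9 — the shift increases by 1 each position. The shift increases by 1 at each position, starting from +6: 6, 7, 8, ….
For reunion: r+6=x, e+7=l, u+8=c, n+9=w, i+10=s, o+11=z, n+12=z.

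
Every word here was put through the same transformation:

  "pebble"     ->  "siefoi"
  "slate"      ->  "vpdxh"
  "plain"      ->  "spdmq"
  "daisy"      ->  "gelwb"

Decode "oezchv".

A repeating key of period 2 is used — shifts +3, +4 over and over.
Undoing it on oezchv: o−3=l, e−4=a, z−3=w, c−4=y, h−3=e, v−4=r.

lawyer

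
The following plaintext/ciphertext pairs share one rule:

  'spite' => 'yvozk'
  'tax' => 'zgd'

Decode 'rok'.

Compare letters: s→y is +6, p→v is +6, i→o is +6 — a constant shift. This is a Caesar cipher with shift 6.
Decoding rok: r−6=l, o−6=i, k−6=e.

lie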